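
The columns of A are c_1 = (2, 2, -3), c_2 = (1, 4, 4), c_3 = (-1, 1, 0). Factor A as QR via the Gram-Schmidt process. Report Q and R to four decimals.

Q = [[0.4851, 0.2158, -0.8474], [0.4851, 0.7399, 0.4661], [-0.7276, 0.6371, -0.2542]], R = [[4.1231, -0.4851, 0.0000], [0.0000, 5.7240, 0.5241], [0.0000, 0.0000, 1.3135]]

c_1 = (2, 2, -3); ‖c_1‖ = 4.1231, so e_1 = (0.4851, 0.4851, -0.7276).
e_1·c_2 = 0.4851·1 + 0.4851·4 + (-0.7276)·4 = -0.4851.
u_2 = c_2 + 0.4851·e_1 = (1.2353, 4.2353, 3.6471).
‖u_2‖ = 5.7240, so e_2 = (0.2158, 0.7399, 0.6371).
e_1·c_3 = 0.4851·(-1) + 0.4851·1 + (-0.7276)·0 = 0.0000; e_2·c_3 = 0.2158·(-1) + 0.7399·1 + 0.6371·0 = 0.5241.
u_3 = c_3 + 0.0000·e_1 − 0.5241·e_2 = (-1.1131, 0.6122, -0.3339).
‖u_3‖ = 1.3135, so e_3 = (-0.8474, 0.4661, -0.2542).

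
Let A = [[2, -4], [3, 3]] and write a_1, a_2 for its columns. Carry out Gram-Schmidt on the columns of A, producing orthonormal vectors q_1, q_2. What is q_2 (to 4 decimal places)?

q_1 = a_1/‖a_1‖ = (2, 3)/3.6056 = (0.5547, 0.8321).
r_{12} = q_1·a_2 = 0.2774.
u_2 = a_2 − 0.2774·q_1 = (-4.1538, 2.7692).
‖u_2‖ = 4.9923, so q_2 = (-0.8321, 0.5547).

q_2 = (-0.8321, 0.5547)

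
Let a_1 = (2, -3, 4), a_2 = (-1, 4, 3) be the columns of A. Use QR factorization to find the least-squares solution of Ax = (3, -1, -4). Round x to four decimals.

x = (-0.2933, -0.7533)

a_1 = (2, -3, 4); ‖a_1‖ = 5.3852, so e_1 = (0.3714, -0.5571, 0.7428).
e_1·a_2 = 0.3714·(-1) + (-0.5571)·4 + 0.7428·3 = -0.3714.
u_2 = a_2 + 0.3714·e_1 = (-0.8621, 3.7931, 3.2759).
‖u_2‖ = 5.0855, so e_2 = (-0.1695, 0.7459, 0.6442).
Qᵀb = (-1.2999, -3.8311).
Back-substitute: x_2 = -3.8311/5.0855 = -0.7533.
x_1 = (-1.2999 + 0.3714·(-0.7533))/5.3852 = -0.2933.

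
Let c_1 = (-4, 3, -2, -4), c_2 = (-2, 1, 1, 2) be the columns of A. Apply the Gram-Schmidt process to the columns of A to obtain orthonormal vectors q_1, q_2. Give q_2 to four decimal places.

q_2 = (-0.6050, 0.2955, 0.3306, 0.6613)

c_1 = (-4, 3, -2, -4); ‖c_1‖ = 6.7082, so q_1 = (-0.5963, 0.4472, -0.2981, -0.5963).
q_1·c_2 = (-0.5963)·(-2) + 0.4472·1 + (-0.2981)·1 + (-0.5963)·2 = 0.1491.
u_2 = c_2 − 0.1491·q_1 = (-1.9111, 0.9333, 1.0444, 2.0889).
‖u_2‖ = 3.1588, so q_2 = (-0.6050, 0.2955, 0.3306, 0.6613).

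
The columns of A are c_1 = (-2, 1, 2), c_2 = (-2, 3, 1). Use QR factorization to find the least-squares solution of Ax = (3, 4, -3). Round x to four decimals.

c_1 = (-2, 1, 2); ‖c_1‖ = 3.0000, so e_1 = (-0.6667, 0.3333, 0.6667).
e_1·c_2 = (-0.6667)·(-2) + 0.3333·3 + 0.6667·1 = 3.0000.
u_2 = c_2 − 3.0000·e_1 = (0.0000, 2.0000, -1.0000).
‖u_2‖ = 2.2361, so e_2 = (0.0000, 0.8944, -0.4472).
Qᵀb = (-2.6667, 4.9193).
Back-substitute: x_2 = 4.9193/2.2361 = 2.2000.
x_1 = (-2.6667 − 3.0000·2.2000)/3.0000 = -3.0889.

x = (-3.0889, 2.2000)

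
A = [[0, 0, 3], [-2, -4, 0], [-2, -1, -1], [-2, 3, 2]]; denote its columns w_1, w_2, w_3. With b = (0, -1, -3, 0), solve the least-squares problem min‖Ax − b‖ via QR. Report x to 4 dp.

x = (0.6796, 0.0934, 0.2647)

q_1 = w_1/‖w_1‖ = (0, -2, -2, -2)/3.4641 = (0.0000, -0.5774, -0.5774, -0.5774).
r_{12} = q_1·w_2 = 1.1547.
u_2 = w_2 − 1.1547·q_1 = (0.0000, -3.3333, -0.3333, 3.6667).
‖u_2‖ = 4.9666, so q_2 = (0.0000, -0.6712, -0.0671, 0.7383).
r_{13} = q_1·w_3 = -0.5774; r_{23} = q_2·w_3 = 1.5437.
u_3 = w_3 + 0.5774·q_1 − 1.5437·q_2 = (3.0000, 0.7027, -1.2297, 0.5270).
‖u_3‖ = 3.3591, so q_3 = (0.8931, 0.2092, -0.3661, 0.1569).
Qᵀb = (2.3094, 0.8725, 0.8891).
Back-substitute: x_3 = 0.8891/3.3591 = 0.2647.
x_2 = (0.8725 − 1.5437·0.2647)/4.9666 = 0.0934.
x_1 = (2.3094 − 1.1547·0.0934 + 0.5774·0.2647)/3.4641 = 0.6796.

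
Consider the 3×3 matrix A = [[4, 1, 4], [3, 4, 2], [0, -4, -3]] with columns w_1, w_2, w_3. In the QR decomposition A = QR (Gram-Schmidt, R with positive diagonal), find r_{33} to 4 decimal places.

w_1 = (4, 3, 0); ‖w_1‖ = 5.0000, so e_1 = (0.8000, 0.6000, 0.0000).
e_1·w_2 = 0.8000·1 + 0.6000·4 + 0.0000·(-4) = 3.2000.
u_2 = w_2 − 3.2000·e_1 = (-1.5600, 2.0800, -4.0000).
‖u_2‖ = 4.7707, so e_2 = (-0.3270, 0.4360, -0.8384).
e_1·w_3 = 0.8000·4 + 0.6000·2 + 0.0000·(-3) = 4.4000; e_2·w_3 = (-0.3270)·4 + 0.4360·2 + (-0.8384)·(-3) = 2.0793.
u_3 = w_3 − 4.4000·e_1 − 2.0793·e_2 = (1.1599, -1.5466, -1.2566).
r_{33} = ‖u_3‖ = 2.3057.

r_{33} = 2.3057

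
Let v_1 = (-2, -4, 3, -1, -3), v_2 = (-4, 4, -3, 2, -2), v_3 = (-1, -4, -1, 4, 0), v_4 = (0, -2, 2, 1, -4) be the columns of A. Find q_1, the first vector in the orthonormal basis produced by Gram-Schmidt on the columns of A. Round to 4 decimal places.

v_1 = (-2, -4, 3, -1, -3); ‖v_1‖ = 6.2450, so q_1 = (-0.3203, -0.6405, 0.4804, -0.1601, -0.4804).

q_1 = (-0.3203, -0.6405, 0.4804, -0.1601, -0.4804)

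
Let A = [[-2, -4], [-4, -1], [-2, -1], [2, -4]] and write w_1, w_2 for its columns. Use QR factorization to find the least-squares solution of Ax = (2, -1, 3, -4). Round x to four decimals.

x = (-0.5590, 0.2751)

w_1 = (-2, -4, -2, 2); ‖w_1‖ = 5.2915, so q_1 = (-0.3780, -0.7559, -0.3780, 0.3780).
q_1·w_2 = (-0.3780)·(-4) + (-0.7559)·(-1) + (-0.3780)·(-1) + 0.3780·(-4) = 1.1339.
u_2 = w_2 − 1.1339·q_1 = (-3.5714, -0.1429, -0.5714, -4.4286).
‖u_2‖ = 5.7196, so q_2 = (-0.6244, -0.0250, -0.0999, -0.7743).
Qᵀb = (-2.6458, 1.5735).
Back-substitute: x_2 = 1.5735/5.7196 = 0.2751.
x_1 = (-2.6458 − 1.1339·0.2751)/5.2915 = -0.5590.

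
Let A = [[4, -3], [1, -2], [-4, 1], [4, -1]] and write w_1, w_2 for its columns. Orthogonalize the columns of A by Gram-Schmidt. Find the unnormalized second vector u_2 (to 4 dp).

w_1 = (4, 1, -4, 4); ‖w_1‖ = 7.0000, so e_1 = (0.5714, 0.1429, -0.5714, 0.5714).
e_1·w_2 = 0.5714·(-3) + 0.1429·(-2) + (-0.5714)·1 + 0.5714·(-1) = -3.1429.
u_2 = w_2 + 3.1429·e_1 = (-1.2041, -1.5510, -0.7959, 0.7959).

u_2 = (-1.2041, -1.5510, -0.7959, 0.7959)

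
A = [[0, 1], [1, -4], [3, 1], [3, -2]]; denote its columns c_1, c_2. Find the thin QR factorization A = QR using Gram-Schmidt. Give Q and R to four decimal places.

c_1 = (0, 1, 3, 3); ‖c_1‖ = 4.3589, so q_1 = (0.0000, 0.2294, 0.6882, 0.6882).
q_1·c_2 = 0.0000·1 + 0.2294·(-4) + 0.6882·1 + 0.6882·(-2) = -1.6059.
u_2 = c_2 + 1.6059·q_1 = (1.0000, -3.6316, 2.1053, -0.8947).
‖u_2‖ = 4.4069, so q_2 = (0.2269, -0.8241, 0.4777, -0.2030).

Q = [[0.0000, 0.2269], [0.2294, -0.8241], [0.6882, 0.4777], [0.6882, -0.2030]], R = [[4.3589, -1.6059], [0.0000, 4.4069]]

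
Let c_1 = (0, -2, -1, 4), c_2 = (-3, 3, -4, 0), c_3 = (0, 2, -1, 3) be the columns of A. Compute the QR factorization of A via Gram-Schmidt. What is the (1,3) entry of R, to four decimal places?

r_{13} = 1.9640

c_1 = (0, -2, -1, 4); ‖c_1‖ = 4.5826, so e_1 = (0.0000, -0.4364, -0.2182, 0.8729).
r_{13} = e_1·c_3 = 1.9640.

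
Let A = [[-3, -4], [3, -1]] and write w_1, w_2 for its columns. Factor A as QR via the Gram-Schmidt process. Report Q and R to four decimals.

Q = [[-0.7071, -0.7071], [0.7071, -0.7071]], R = [[4.2426, 2.1213], [0.0000, 3.5355]]

w_1 = (-3, 3); ‖w_1‖ = 4.2426, so q_1 = (-0.7071, 0.7071).
q_1·w_2 = (-0.7071)·(-4) + 0.7071·(-1) = 2.1213.
u_2 = w_2 − 2.1213·q_1 = (-2.5000, -2.5000).
‖u_2‖ = 3.5355, so q_2 = (-0.7071, -0.7071).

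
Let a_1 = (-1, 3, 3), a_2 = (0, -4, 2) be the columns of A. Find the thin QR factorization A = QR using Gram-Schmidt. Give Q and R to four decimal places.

e_1 = a_1/‖a_1‖ = (-1, 3, 3)/4.3589 = (-0.2294, 0.6882, 0.6882).
r_{12} = e_1·a_2 = -1.3765.
u_2 = a_2 + 1.3765·e_1 = (-0.3158, -3.0526, 2.9474).
‖u_2‖ = 4.2550, so e_2 = (-0.0742, -0.7174, 0.6927).

Q = [[-0.2294, -0.0742], [0.6882, -0.7174], [0.6882, 0.6927]], R = [[4.3589, -1.3765], [0.0000, 4.2550]]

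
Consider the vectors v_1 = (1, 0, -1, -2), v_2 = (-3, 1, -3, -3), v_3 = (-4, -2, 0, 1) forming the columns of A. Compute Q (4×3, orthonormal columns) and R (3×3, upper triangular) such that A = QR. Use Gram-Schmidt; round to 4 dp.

e_1 = v_1/‖v_1‖ = (1, 0, -1, -2)/2.4495 = (0.4082, 0.0000, -0.4082, -0.8165).
r_{12} = e_1·v_2 = 2.4495.
u_2 = v_2 − 2.4495·e_1 = (-4.0000, 1.0000, -2.0000, -1.0000).
‖u_2‖ = 4.6904, so e_2 = (-0.8528, 0.2132, -0.4264, -0.2132).
r_{13} = e_1·v_3 = -2.4495; r_{23} = e_2·v_3 = 2.7716.
u_3 = v_3 + 2.4495·e_1 − 2.7716·e_2 = (-0.6364, -2.5909, 0.1818, -0.4091).
‖u_3‖ = 2.7052, so e_3 = (-0.2352, -0.9577, 0.0672, -0.1512).

Q = [[0.4082, -0.8528, -0.2352], [0.0000, 0.2132, -0.9577], [-0.4082, -0.4264, 0.0672], [-0.8165, -0.2132, -0.1512]], R = [[2.4495, 2.4495, -2.4495], [0.0000, 4.6904, 2.7716], [0.0000, 0.0000, 2.7052]]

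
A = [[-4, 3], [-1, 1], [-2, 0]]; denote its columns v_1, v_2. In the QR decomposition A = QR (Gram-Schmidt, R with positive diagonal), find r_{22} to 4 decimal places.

r_{22} = 1.3973

q_1 = v_1/‖v_1‖ = (-4, -1, -2)/4.5826 = (-0.8729, -0.2182, -0.4364).
r_{12} = q_1·v_2 = -2.8368.
u_2 = v_2 + 2.8368·q_1 = (0.5238, 0.3810, -1.2381).
r_{22} = ‖u_2‖ = 1.3973.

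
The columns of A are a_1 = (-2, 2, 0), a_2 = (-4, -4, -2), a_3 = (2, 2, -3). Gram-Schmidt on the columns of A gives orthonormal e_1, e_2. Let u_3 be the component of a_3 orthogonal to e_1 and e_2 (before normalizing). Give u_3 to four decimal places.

u_3 = (0.8889, 0.8889, -3.5556)

a_1 = (-2, 2, 0); ‖a_1‖ = 2.8284, so e_1 = (-0.7071, 0.7071, 0.0000).
e_1·a_2 = (-0.7071)·(-4) + 0.7071·(-4) + 0.0000·(-2) = 0.0000.
u_2 = a_2 + 0.0000·e_1 = (-4.0000, -4.0000, -2.0000).
‖u_2‖ = 6.0000, so e_2 = (-0.6667, -0.6667, -0.3333).
e_1·a_3 = (-0.7071)·2 + 0.7071·2 + 0.0000·(-3) = 0.0000; e_2·a_3 = (-0.6667)·2 + (-0.6667)·2 + (-0.3333)·(-3) = -1.6667.
u_3 = a_3 + 0.0000·e_1 + 1.6667·e_2 = (0.8889, 0.8889, -3.5556).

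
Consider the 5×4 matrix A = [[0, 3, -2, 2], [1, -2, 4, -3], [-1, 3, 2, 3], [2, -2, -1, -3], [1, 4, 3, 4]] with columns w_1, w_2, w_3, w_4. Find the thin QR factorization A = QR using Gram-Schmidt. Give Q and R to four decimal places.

q_1 = w_1/‖w_1‖ = (0, 1, -1, 2, 1)/2.6458 = (0.0000, 0.3780, -0.3780, 0.7559, 0.3780).
r_{12} = q_1·w_2 = -1.8898.
u_2 = w_2 + 1.8898·q_1 = (3.0000, -1.2857, 2.2857, -0.5714, 4.7143).
‖u_2‖ = 6.1991, so q_2 = (0.4839, -0.2074, 0.3687, -0.0922, 0.7605).
r_{13} = q_1·w_3 = 1.1339; r_{23} = q_2·w_3 = 1.3136.
u_3 = w_3 − 1.1339·q_1 − 1.3136·q_2 = (-2.6357, 3.8439, 1.9442, -1.7361, 1.5725).
‖u_3‖ = 5.5668, so q_3 = (-0.4735, 0.6905, 0.3493, -0.3119, 0.2825).
r_{14} = q_1·w_4 = -3.0237; r_{24} = q_2·w_4 = 6.0147; r_{34} = q_3·w_4 = 0.0948.
u_4 = w_4 + 3.0237·q_1 − 6.0147·q_2 − 0.0948·q_3 = (-0.8659, -0.6751, -0.3937, -0.1303, 0.5420).
‖u_4‖ = 1.2928, so q_4 = (-0.6698, -0.5222, -0.3045, -0.1008, 0.4192).

Q = [[0.0000, 0.4839, -0.4735, -0.6698], [0.3780, -0.2074, 0.6905, -0.5222], [-0.3780, 0.3687, 0.3493, -0.3045], [0.7559, -0.0922, -0.3119, -0.1008], [0.3780, 0.7605, 0.2825, 0.4192]], R = [[2.6458, -1.8898, 1.1339, -3.0237], [0.0000, 6.1991, 1.3136, 6.0147], [0.0000, 0.0000, 5.5668, 0.0948], [0.0000, 0.0000, 0.0000, 1.2928]]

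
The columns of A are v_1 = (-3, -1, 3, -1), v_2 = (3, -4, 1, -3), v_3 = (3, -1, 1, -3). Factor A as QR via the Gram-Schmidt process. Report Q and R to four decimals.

Q = [[-0.6708, 0.5328, 0.2903], [-0.2236, -0.6681, 0.7096], [0.6708, 0.1438, 0.3468], [-0.2236, -0.4990, -0.5403]], R = [[4.4721, 0.2236, -0.4472], [0.0000, 5.9119, 3.9074], [0.0000, 0.0000, 2.1289]]

v_1 = (-3, -1, 3, -1); ‖v_1‖ = 4.4721, so e_1 = (-0.6708, -0.2236, 0.6708, -0.2236).
e_1·v_2 = (-0.6708)·3 + (-0.2236)·(-4) + 0.6708·1 + (-0.2236)·(-3) = 0.2236.
u_2 = v_2 − 0.2236·e_1 = (3.1500, -3.9500, 0.8500, -2.9500).
‖u_2‖ = 5.9119, so e_2 = (0.5328, -0.6681, 0.1438, -0.4990).
e_1·v_3 = (-0.6708)·3 + (-0.2236)·(-1) + 0.6708·1 + (-0.2236)·(-3) = -0.4472; e_2·v_3 = 0.5328·3 + (-0.6681)·(-1) + 0.1438·1 + (-0.4990)·(-3) = 3.9074.
u_3 = v_3 + 0.4472·e_1 − 3.9074·e_2 = (0.6180, 1.5107, 0.7382, -1.1502).
‖u_3‖ = 2.1289, so e_3 = (0.2903, 0.7096, 0.3468, -0.5403).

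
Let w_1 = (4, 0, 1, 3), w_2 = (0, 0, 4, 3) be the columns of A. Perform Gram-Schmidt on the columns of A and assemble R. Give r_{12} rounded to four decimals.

q_1 = w_1/‖w_1‖ = (4, 0, 1, 3)/5.0990 = (0.7845, 0.0000, 0.1961, 0.5883).
r_{12} = q_1·w_2 = 2.5495.

r_{12} = 2.5495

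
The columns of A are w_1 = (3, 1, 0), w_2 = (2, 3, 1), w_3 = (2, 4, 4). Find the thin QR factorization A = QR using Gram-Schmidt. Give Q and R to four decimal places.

q_1 = w_1/‖w_1‖ = (3, 1, 0)/3.1623 = (0.9487, 0.3162, 0.0000).
r_{12} = q_1·w_2 = 2.8460.
u_2 = w_2 − 2.8460·q_1 = (-0.7000, 2.1000, 1.0000).
‖u_2‖ = 2.4290, so q_2 = (-0.2882, 0.8646, 0.4117).
r_{13} = q_1·w_3 = 3.1623; r_{23} = q_2·w_3 = 4.5286.
u_3 = w_3 − 3.1623·q_1 − 4.5286·q_2 = (0.3051, -0.9153, 2.1356).
‖u_3‖ = 2.3434, so q_3 = (0.1302, -0.3906, 0.9113).

Q = [[0.9487, -0.2882, 0.1302], [0.3162, 0.8646, -0.3906], [0.0000, 0.4117, 0.9113]], R = [[3.1623, 2.8460, 3.1623], [0.0000, 2.4290, 4.5286], [0.0000, 0.0000, 2.3434]]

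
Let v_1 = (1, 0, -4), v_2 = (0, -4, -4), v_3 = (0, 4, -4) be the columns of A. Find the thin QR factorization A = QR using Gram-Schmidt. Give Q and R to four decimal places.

v_1 = (1, 0, -4); ‖v_1‖ = 4.1231, so e_1 = (0.2425, 0.0000, -0.9701).
e_1·v_2 = 0.2425·0 + 0.0000·(-4) + (-0.9701)·(-4) = 3.8806.
u_2 = v_2 − 3.8806·e_1 = (-0.9412, -4.0000, -0.2353).
‖u_2‖ = 4.1160, so e_2 = (-0.2287, -0.9718, -0.0572).
e_1·v_3 = 0.2425·0 + 0.0000·4 + (-0.9701)·(-4) = 3.8806; e_2·v_3 = (-0.2287)·0 + (-0.9718)·4 + (-0.0572)·(-4) = -3.6586.
u_3 = v_3 − 3.8806·e_1 + 3.6586·e_2 = (-1.7778, 0.4444, -0.4444).
‖u_3‖ = 1.8856, so e_3 = (-0.9428, 0.2357, -0.2357).

Q = [[0.2425, -0.2287, -0.9428], [0.0000, -0.9718, 0.2357], [-0.9701, -0.0572, -0.2357]], R = [[4.1231, 3.8806, 3.8806], [0.0000, 4.1160, -3.6586], [0.0000, 0.0000, 1.8856]]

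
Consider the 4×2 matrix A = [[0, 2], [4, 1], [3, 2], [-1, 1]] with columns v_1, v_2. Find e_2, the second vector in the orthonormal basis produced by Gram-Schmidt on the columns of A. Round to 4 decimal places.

e_2 = (0.7622, -0.1466, 0.3665, 0.5130)

v_1 = (0, 4, 3, -1); ‖v_1‖ = 5.0990, so e_1 = (0.0000, 0.7845, 0.5883, -0.1961).
e_1·v_2 = 0.0000·2 + 0.7845·1 + 0.5883·2 + (-0.1961)·1 = 1.7650.
u_2 = v_2 − 1.7650·e_1 = (2.0000, -0.3846, 0.9615, 1.3462).
‖u_2‖ = 2.6239, so e_2 = (0.7622, -0.1466, 0.3665, 0.5130).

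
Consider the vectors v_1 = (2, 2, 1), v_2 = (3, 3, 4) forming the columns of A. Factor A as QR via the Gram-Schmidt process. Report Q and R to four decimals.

Q = [[0.6667, -0.2357], [0.6667, -0.2357], [0.3333, 0.9428]], R = [[3.0000, 5.3333], [0.0000, 2.3570]]

v_1 = (2, 2, 1); ‖v_1‖ = 3.0000, so q_1 = (0.6667, 0.6667, 0.3333).
q_1·v_2 = 0.6667·3 + 0.6667·3 + 0.3333·4 = 5.3333.
u_2 = v_2 − 5.3333·q_1 = (-0.5556, -0.5556, 2.2222).
‖u_2‖ = 2.3570, so q_2 = (-0.2357, -0.2357, 0.9428).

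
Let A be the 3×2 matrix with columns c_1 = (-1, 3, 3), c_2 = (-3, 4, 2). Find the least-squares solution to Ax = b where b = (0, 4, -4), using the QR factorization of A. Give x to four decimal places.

c_1 = (-1, 3, 3); ‖c_1‖ = 4.3589, so e_1 = (-0.2294, 0.6882, 0.6882).
e_1·c_2 = (-0.2294)·(-3) + 0.6882·4 + 0.6882·2 = 4.8177.
u_2 = c_2 − 4.8177·e_1 = (-1.8947, 0.6842, -1.3158).
‖u_2‖ = 2.4061, so e_2 = (-0.7875, 0.2844, -0.5468).
Qᵀb = (0.0000, 3.3248).
Back-substitute: x_2 = 3.3248/2.4061 = 1.3818.
x_1 = (0.0000 − 4.8177·1.3818)/4.3589 = -1.5273.

x = (-1.5273, 1.3818)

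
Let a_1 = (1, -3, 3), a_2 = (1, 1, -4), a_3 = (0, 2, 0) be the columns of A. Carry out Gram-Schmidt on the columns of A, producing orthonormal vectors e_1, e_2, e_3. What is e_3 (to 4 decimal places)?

e_1 = a_1/‖a_1‖ = (1, -3, 3)/4.3589 = (0.2294, -0.6882, 0.6882).
r_{12} = e_1·a_2 = -3.2118.
u_2 = a_2 + 3.2118·e_1 = (1.7368, -1.2105, -1.7895).
‖u_2‖ = 2.7720, so e_2 = (0.6266, -0.4367, -0.6455).
r_{13} = e_1·a_3 = -1.3765; r_{23} = e_2·a_3 = -0.8734.
u_3 = a_3 + 1.3765·e_1 + 0.8734·e_2 = (0.8630, 0.6712, 0.3836).
‖u_3‖ = 1.1586, so e_3 = (0.7448, 0.5793, 0.3310).

e_3 = (0.7448, 0.5793, 0.3310)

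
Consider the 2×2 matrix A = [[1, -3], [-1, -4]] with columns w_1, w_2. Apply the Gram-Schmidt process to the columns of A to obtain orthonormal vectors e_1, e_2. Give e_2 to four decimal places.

e_2 = (-0.7071, -0.7071)

w_1 = (1, -1); ‖w_1‖ = 1.4142, so e_1 = (0.7071, -0.7071).
e_1·w_2 = 0.7071·(-3) + (-0.7071)·(-4) = 0.7071.
u_2 = w_2 − 0.7071·e_1 = (-3.5000, -3.5000).
‖u_2‖ = 4.9497, so e_2 = (-0.7071, -0.7071).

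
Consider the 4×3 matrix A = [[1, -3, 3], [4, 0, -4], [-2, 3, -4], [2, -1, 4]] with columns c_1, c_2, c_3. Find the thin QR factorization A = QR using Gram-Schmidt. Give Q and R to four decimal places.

c_1 = (1, 4, -2, 2); ‖c_1‖ = 5.0000, so q_1 = (0.2000, 0.8000, -0.4000, 0.4000).
q_1·c_2 = 0.2000·(-3) + 0.8000·0 + (-0.4000)·3 + 0.4000·(-1) = -2.2000.
u_2 = c_2 + 2.2000·q_1 = (-2.5600, 1.7600, 2.1200, -0.1200).
‖u_2‖ = 3.7630, so q_2 = (-0.6803, 0.4677, 0.5634, -0.0319).
q_1·c_3 = 0.2000·3 + 0.8000·(-4) + (-0.4000)·(-4) + 0.4000·4 = 0.6000; q_2·c_3 = (-0.6803)·3 + 0.4677·(-4) + 0.5634·(-4) + (-0.0319)·4 = -6.2929.
u_3 = c_3 − 0.6000·q_1 + 6.2929·q_2 = (-1.4011, -1.5367, -0.2147, 3.5593).
‖u_3‖ = 4.1279, so q_3 = (-0.3394, -0.3723, -0.0520, 0.8623).

Q = [[0.2000, -0.6803, -0.3394], [0.8000, 0.4677, -0.3723], [-0.4000, 0.5634, -0.0520], [0.4000, -0.0319, 0.8623]], R = [[5.0000, -2.2000, 0.6000], [0.0000, 3.7630, -6.2929], [0.0000, 0.0000, 4.1279]]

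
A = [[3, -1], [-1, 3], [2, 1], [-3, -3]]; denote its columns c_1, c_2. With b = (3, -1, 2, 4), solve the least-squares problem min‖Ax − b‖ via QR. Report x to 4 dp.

x = (0.2759, -0.8690)

c_1 = (3, -1, 2, -3); ‖c_1‖ = 4.7958, so e_1 = (0.6255, -0.2085, 0.4170, -0.6255).
e_1·c_2 = 0.6255·(-1) + (-0.2085)·3 + 0.4170·1 + (-0.6255)·(-3) = 1.0426.
u_2 = c_2 − 1.0426·e_1 = (-1.6522, 3.2174, 0.5652, -2.3478).
‖u_2‖ = 4.3489, so e_2 = (-0.3799, 0.7398, 0.1300, -0.5399).
Qᵀb = (0.4170, -3.7791).
Back-substitute: x_2 = -3.7791/4.3489 = -0.8690.
x_1 = (0.4170 − 1.0426·(-0.8690))/4.7958 = 0.2759.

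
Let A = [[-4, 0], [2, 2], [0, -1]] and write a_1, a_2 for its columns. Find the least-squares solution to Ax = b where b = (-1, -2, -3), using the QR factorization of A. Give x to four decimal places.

a_1 = (-4, 2, 0); ‖a_1‖ = 4.4721, so q_1 = (-0.8944, 0.4472, 0.0000).
q_1·a_2 = (-0.8944)·0 + 0.4472·2 + 0.0000·(-1) = 0.8944.
u_2 = a_2 − 0.8944·q_1 = (0.8000, 1.6000, -1.0000).
‖u_2‖ = 2.0494, so q_2 = (0.3904, 0.7807, -0.4880).
Qᵀb = (0.0000, -0.4880).
Back-substitute: x_2 = -0.4880/2.0494 = -0.2381.
x_1 = (0.0000 − 0.8944·(-0.2381))/4.4721 = 0.0476.

x = (0.0476, -0.2381)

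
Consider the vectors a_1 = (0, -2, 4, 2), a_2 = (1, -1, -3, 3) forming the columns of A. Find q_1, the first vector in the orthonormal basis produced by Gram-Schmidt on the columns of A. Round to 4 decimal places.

q_1 = (0.0000, -0.4082, 0.8165, 0.4082)

q_1 = a_1/‖a_1‖ = (0, -2, 4, 2)/4.8990 = (0.0000, -0.4082, 0.8165, 0.4082).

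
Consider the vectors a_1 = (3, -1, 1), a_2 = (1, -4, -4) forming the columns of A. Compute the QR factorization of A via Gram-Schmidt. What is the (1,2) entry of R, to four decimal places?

r_{12} = 0.9045

a_1 = (3, -1, 1); ‖a_1‖ = 3.3166, so e_1 = (0.9045, -0.3015, 0.3015).
r_{12} = e_1·a_2 = 0.9045.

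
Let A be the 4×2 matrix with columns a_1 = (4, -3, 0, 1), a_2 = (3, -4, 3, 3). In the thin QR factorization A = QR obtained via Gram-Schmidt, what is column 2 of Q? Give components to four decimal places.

q_2 = (-0.2983, -0.2287, 0.7756, 0.5071)

q_1 = a_1/‖a_1‖ = (4, -3, 0, 1)/5.0990 = (0.7845, -0.5883, 0.0000, 0.1961).
r_{12} = q_1·a_2 = 5.2951.
u_2 = a_2 − 5.2951·q_1 = (-1.1538, -0.8846, 3.0000, 1.9615).
‖u_2‖ = 3.8680, so q_2 = (-0.2983, -0.2287, 0.7756, 0.5071).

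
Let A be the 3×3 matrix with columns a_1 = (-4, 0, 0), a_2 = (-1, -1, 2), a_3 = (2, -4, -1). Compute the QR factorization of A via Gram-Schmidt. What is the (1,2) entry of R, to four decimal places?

e_1 = a_1/‖a_1‖ = (-4, 0, 0)/4.0000 = (-1.0000, 0.0000, 0.0000).
r_{12} = e_1·a_2 = 1.0000.

r_{12} = 1.0000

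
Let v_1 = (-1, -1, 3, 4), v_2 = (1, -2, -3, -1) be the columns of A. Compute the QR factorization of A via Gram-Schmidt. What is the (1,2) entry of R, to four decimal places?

v_1 = (-1, -1, 3, 4); ‖v_1‖ = 5.1962, so q_1 = (-0.1925, -0.1925, 0.5774, 0.7698).
r_{12} = q_1·v_2 = -2.3094.

r_{12} = -2.3094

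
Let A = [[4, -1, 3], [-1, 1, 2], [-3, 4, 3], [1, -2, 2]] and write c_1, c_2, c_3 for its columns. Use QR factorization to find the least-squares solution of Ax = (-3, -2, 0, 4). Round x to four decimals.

c_1 = (4, -1, -3, 1); ‖c_1‖ = 5.1962, so q_1 = (0.7698, -0.1925, -0.5774, 0.1925).
q_1·c_2 = 0.7698·(-1) + (-0.1925)·1 + (-0.5774)·4 + 0.1925·(-2) = -3.6566.
u_2 = c_2 + 3.6566·q_1 = (1.8148, 0.2963, 1.8889, -1.2963).
‖u_2‖ = 2.9376, so q_2 = (0.6178, 0.1009, 0.6430, -0.4413).
q_1·c_3 = 0.7698·3 + (-0.1925)·2 + (-0.5774)·3 + 0.1925·2 = 0.5774; q_2·c_3 = 0.6178·3 + 0.1009·2 + 0.6430·3 + (-0.4413)·2 = 3.1015.
u_3 = c_3 − 0.5774·q_1 − 3.1015·q_2 = (0.6395, 1.7983, 1.3391, 3.2575).
‖u_3‖ = 4.0059, so q_3 = (0.1596, 0.4489, 0.3343, 0.8132).
Qᵀb = (-1.1547, -3.8202, 1.8760).
Back-substitute: x_3 = 1.8760/4.0059 = 0.4683.
x_2 = (-3.8202 − 3.1015·0.4683)/2.9376 = -1.7949.
x_1 = (-1.1547 + 3.6566·(-1.7949) − 0.5774·0.4683)/5.1962 = -1.5373.

x = (-1.5373, -1.7949, 0.4683)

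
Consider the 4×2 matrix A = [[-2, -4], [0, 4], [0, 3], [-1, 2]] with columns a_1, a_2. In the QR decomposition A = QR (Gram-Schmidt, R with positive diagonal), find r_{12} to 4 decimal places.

r_{12} = 2.6833

e_1 = a_1/‖a_1‖ = (-2, 0, 0, -1)/2.2361 = (-0.8944, 0.0000, 0.0000, -0.4472).
r_{12} = e_1·a_2 = 2.6833.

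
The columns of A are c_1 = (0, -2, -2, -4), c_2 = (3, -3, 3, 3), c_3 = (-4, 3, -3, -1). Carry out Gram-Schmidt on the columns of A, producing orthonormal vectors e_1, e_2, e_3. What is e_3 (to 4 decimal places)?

e_3 = (-0.5934, -0.5275, -0.3956, 0.4616)

c_1 = (0, -2, -2, -4); ‖c_1‖ = 4.8990, so e_1 = (0.0000, -0.4082, -0.4082, -0.8165).
e_1·c_2 = 0.0000·3 + (-0.4082)·(-3) + (-0.4082)·3 + (-0.8165)·3 = -2.4495.
u_2 = c_2 + 2.4495·e_1 = (3.0000, -4.0000, 2.0000, 1.0000).
‖u_2‖ = 5.4772, so e_2 = (0.5477, -0.7303, 0.3651, 0.1826).
e_1·c_3 = 0.0000·(-4) + (-0.4082)·3 + (-0.4082)·(-3) + (-0.8165)·(-1) = 0.8165; e_2·c_3 = 0.5477·(-4) + (-0.7303)·3 + 0.3651·(-3) + 0.1826·(-1) = -5.6598.
u_3 = c_3 − 0.8165·e_1 + 5.6598·e_2 = (-0.9000, -0.8000, -0.6000, 0.7000).
‖u_3‖ = 1.5166, so e_3 = (-0.5934, -0.5275, -0.3956, 0.4616).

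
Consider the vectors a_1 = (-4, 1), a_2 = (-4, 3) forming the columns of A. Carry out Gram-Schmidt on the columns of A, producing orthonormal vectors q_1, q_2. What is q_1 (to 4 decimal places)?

a_1 = (-4, 1); ‖a_1‖ = 4.1231, so q_1 = (-0.9701, 0.2425).

q_1 = (-0.9701, 0.2425)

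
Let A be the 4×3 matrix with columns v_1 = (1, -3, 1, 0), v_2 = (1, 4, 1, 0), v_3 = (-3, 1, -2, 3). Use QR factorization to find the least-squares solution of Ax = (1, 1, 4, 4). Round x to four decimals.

v_1 = (1, -3, 1, 0); ‖v_1‖ = 3.3166, so q_1 = (0.3015, -0.9045, 0.3015, 0.0000).
q_1·v_2 = 0.3015·1 + (-0.9045)·4 + 0.3015·1 + 0.0000·0 = -3.0151.
u_2 = v_2 + 3.0151·q_1 = (1.9091, 1.2727, 1.9091, 0.0000).
‖u_2‖ = 2.9848, so q_2 = (0.6396, 0.4264, 0.6396, 0.0000).
q_1·v_3 = 0.3015·(-3) + (-0.9045)·1 + 0.3015·(-2) + 0.0000·3 = -2.4121; q_2·v_3 = 0.6396·(-3) + 0.4264·1 + 0.6396·(-2) + 0.0000·3 = -2.7716.
u_3 = v_3 + 2.4121·q_1 + 2.7716·q_2 = (-0.5000, 0.0000, 0.5000, 3.0000).
‖u_3‖ = 3.0822, so q_3 = (-0.1622, 0.0000, 0.1622, 0.9733).
Qᵀb = (0.6030, 3.6244, 4.3800).
Back-substitute: x_3 = 4.3800/3.0822 = 1.4211.
x_2 = (3.6244 + 2.7716·1.4211)/2.9848 = 2.5338.
x_1 = (0.6030 + 3.0151·2.5338 + 2.4121·1.4211)/3.3166 = 3.5188.

x = (3.5188, 2.5338, 1.4211)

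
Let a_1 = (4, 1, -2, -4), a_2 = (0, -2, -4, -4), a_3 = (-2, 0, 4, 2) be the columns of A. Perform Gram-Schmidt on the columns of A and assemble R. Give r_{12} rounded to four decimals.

a_1 = (4, 1, -2, -4); ‖a_1‖ = 6.0828, so q_1 = (0.6576, 0.1644, -0.3288, -0.6576).
r_{12} = q_1·a_2 = 3.6168.

r_{12} = 3.6168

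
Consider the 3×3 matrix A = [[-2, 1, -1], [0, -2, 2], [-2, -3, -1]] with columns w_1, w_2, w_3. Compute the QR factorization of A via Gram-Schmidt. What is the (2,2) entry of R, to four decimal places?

q_1 = w_1/‖w_1‖ = (-2, 0, -2)/2.8284 = (-0.7071, 0.0000, -0.7071).
r_{12} = q_1·w_2 = 1.4142.
u_2 = w_2 − 1.4142·q_1 = (2.0000, -2.0000, -2.0000).
r_{22} = ‖u_2‖ = 3.4641.

r_{22} = 3.4641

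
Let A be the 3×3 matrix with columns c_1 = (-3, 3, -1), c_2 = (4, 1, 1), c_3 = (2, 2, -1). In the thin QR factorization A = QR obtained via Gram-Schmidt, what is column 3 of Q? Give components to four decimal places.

c_1 = (-3, 3, -1); ‖c_1‖ = 4.3589, so q_1 = (-0.6882, 0.6882, -0.2294).
q_1·c_2 = (-0.6882)·4 + 0.6882·1 + (-0.2294)·1 = -2.2942.
u_2 = c_2 + 2.2942·q_1 = (2.4211, 2.5789, 0.4737).
‖u_2‖ = 3.5689, so q_2 = (0.6784, 0.7226, 0.1327).
q_1·c_3 = (-0.6882)·2 + 0.6882·2 + (-0.2294)·(-1) = 0.2294; q_2·c_3 = 0.6784·2 + 0.7226·2 + 0.1327·(-1) = 2.6693.
u_3 = c_3 − 0.2294·q_1 − 2.6693·q_2 = (0.3471, -0.0868, -1.3017).
‖u_3‖ = 1.3499, so q_3 = (0.2571, -0.0643, -0.9642).

q_3 = (0.2571, -0.0643, -0.9642)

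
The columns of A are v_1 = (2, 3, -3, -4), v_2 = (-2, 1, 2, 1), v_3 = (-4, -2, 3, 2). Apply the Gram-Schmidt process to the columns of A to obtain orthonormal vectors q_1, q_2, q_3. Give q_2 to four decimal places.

q_2 = (-0.5443, 0.7157, 0.4334, -0.0605)

v_1 = (2, 3, -3, -4); ‖v_1‖ = 6.1644, so q_1 = (0.3244, 0.4867, -0.4867, -0.6489).
q_1·v_2 = 0.3244·(-2) + 0.4867·1 + (-0.4867)·2 + (-0.6489)·1 = -1.7844.
u_2 = v_2 + 1.7844·q_1 = (-1.4211, 1.8684, 1.1316, -0.1579).
‖u_2‖ = 2.6107, so q_2 = (-0.5443, 0.7157, 0.4334, -0.0605).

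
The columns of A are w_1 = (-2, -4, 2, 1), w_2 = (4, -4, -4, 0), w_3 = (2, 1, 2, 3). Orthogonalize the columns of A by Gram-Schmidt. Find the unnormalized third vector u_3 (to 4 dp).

w_1 = (-2, -4, 2, 1); ‖w_1‖ = 5.0000, so e_1 = (-0.4000, -0.8000, 0.4000, 0.2000).
e_1·w_2 = (-0.4000)·4 + (-0.8000)·(-4) + 0.4000·(-4) + 0.2000·0 = 0.0000.
u_2 = w_2 + 0.0000·e_1 = (4.0000, -4.0000, -4.0000, 0.0000).
‖u_2‖ = 6.9282, so e_2 = (0.5774, -0.5774, -0.5774, 0.0000).
e_1·w_3 = (-0.4000)·2 + (-0.8000)·1 + 0.4000·2 + 0.2000·3 = -0.2000; e_2·w_3 = 0.5774·2 + (-0.5774)·1 + (-0.5774)·2 + 0.0000·3 = -0.5774.
u_3 = w_3 + 0.2000·e_1 + 0.5774·e_2 = (2.2533, 0.5067, 1.7467, 3.0400).

u_3 = (2.2533, 0.5067, 1.7467, 3.0400)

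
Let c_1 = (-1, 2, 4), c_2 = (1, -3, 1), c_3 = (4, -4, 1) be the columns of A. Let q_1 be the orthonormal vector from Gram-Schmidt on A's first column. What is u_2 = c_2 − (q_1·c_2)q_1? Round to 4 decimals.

u_2 = (0.8571, -2.7143, 1.5714)

c_1 = (-1, 2, 4); ‖c_1‖ = 4.5826, so q_1 = (-0.2182, 0.4364, 0.8729).
q_1·c_2 = (-0.2182)·1 + 0.4364·(-3) + 0.8729·1 = -0.6547.
u_2 = c_2 + 0.6547·q_1 = (0.8571, -2.7143, 1.5714).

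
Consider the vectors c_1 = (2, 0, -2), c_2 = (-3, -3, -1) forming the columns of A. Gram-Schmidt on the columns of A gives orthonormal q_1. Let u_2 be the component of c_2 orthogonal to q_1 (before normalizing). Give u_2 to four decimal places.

u_2 = (-2.0000, -3.0000, -2.0000)

q_1 = c_1/‖c_1‖ = (2, 0, -2)/2.8284 = (0.7071, 0.0000, -0.7071).
r_{12} = q_1·c_2 = -1.4142.
u_2 = c_2 + 1.4142·q_1 = (-2.0000, -3.0000, -2.0000).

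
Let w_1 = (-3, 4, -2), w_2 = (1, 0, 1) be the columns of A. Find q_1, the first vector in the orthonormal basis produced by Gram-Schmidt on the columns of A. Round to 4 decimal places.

w_1 = (-3, 4, -2); ‖w_1‖ = 5.3852, so q_1 = (-0.5571, 0.7428, -0.3714).

q_1 = (-0.5571, 0.7428, -0.3714)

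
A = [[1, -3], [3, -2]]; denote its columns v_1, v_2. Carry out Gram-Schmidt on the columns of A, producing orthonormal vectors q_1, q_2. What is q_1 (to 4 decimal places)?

q_1 = v_1/‖v_1‖ = (1, 3)/3.1623 = (0.3162, 0.9487).

q_1 = (0.3162, 0.9487)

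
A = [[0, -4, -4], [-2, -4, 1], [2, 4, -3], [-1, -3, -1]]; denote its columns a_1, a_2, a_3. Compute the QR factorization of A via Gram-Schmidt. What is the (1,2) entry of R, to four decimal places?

e_1 = a_1/‖a_1‖ = (0, -2, 2, -1)/3.0000 = (0.0000, -0.6667, 0.6667, -0.3333).
r_{12} = e_1·a_2 = 6.3333.

r_{12} = 6.3333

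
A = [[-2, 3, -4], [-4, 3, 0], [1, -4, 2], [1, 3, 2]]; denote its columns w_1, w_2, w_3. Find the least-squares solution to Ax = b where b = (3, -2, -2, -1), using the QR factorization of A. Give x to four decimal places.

e_1 = w_1/‖w_1‖ = (-2, -4, 1, 1)/4.6904 = (-0.4264, -0.8528, 0.2132, 0.2132).
r_{12} = e_1·w_2 = -4.0508.
u_2 = w_2 + 4.0508·e_1 = (1.2727, -0.4545, -3.1364, 3.8636).
‖u_2‖ = 5.1566, so e_2 = (0.2468, -0.0881, -0.6082, 0.7493).
r_{13} = e_1·w_3 = 2.5584; r_{23} = e_2·w_3 = -0.7052.
u_3 = w_3 − 2.5584·e_1 + 0.7052·e_2 = (-2.7350, 2.1197, 1.0256, 1.9829).
‖u_3‖ = 4.1179, so e_3 = (-0.6642, 0.5147, 0.2491, 0.4815).
Qᵀb = (-0.2132, 1.3839, -4.0017).
Back-substitute: x_3 = -4.0017/4.1179 = -0.9718.
x_2 = (1.3839 + 0.7052·(-0.9718))/5.1566 = 0.1355.
x_1 = (-0.2132 + 4.0508·0.1355 − 2.5584·(-0.9718))/4.6904 = 0.6016.

x = (0.6016, 0.1355, -0.9718)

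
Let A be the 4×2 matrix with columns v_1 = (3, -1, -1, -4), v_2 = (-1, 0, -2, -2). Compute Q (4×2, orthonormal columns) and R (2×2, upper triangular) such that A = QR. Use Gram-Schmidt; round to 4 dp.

Q = [[0.5774, -0.6632], [-0.1925, 0.0967], [-0.1925, -0.6494], [-0.7698, -0.3592]], R = [[5.1962, 1.3472], [0.0000, 2.6805]]

v_1 = (3, -1, -1, -4); ‖v_1‖ = 5.1962, so e_1 = (0.5774, -0.1925, -0.1925, -0.7698).
e_1·v_2 = 0.5774·(-1) + (-0.1925)·0 + (-0.1925)·(-2) + (-0.7698)·(-2) = 1.3472.
u_2 = v_2 − 1.3472·e_1 = (-1.7778, 0.2593, -1.7407, -0.9630).
‖u_2‖ = 2.6805, so e_2 = (-0.6632, 0.0967, -0.6494, -0.3592).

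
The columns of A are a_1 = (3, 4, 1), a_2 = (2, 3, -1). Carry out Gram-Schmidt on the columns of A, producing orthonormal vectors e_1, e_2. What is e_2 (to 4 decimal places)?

a_1 = (3, 4, 1); ‖a_1‖ = 5.0990, so e_1 = (0.5883, 0.7845, 0.1961).
e_1·a_2 = 0.5883·2 + 0.7845·3 + 0.1961·(-1) = 3.3340.
u_2 = a_2 − 3.3340·e_1 = (0.0385, 0.3846, -1.6538).
‖u_2‖ = 1.6984, so e_2 = (0.0226, 0.2265, -0.9738).

e_2 = (0.0226, 0.2265, -0.9738)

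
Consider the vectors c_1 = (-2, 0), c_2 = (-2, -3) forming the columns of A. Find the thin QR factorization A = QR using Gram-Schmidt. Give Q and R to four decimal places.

Q = [[-1.0000, 0.0000], [0.0000, -1.0000]], R = [[2.0000, 2.0000], [0.0000, 3.0000]]

c_1 = (-2, 0); ‖c_1‖ = 2.0000, so e_1 = (-1.0000, 0.0000).
e_1·c_2 = (-1.0000)·(-2) + 0.0000·(-3) = 2.0000.
u_2 = c_2 − 2.0000·e_1 = (0.0000, -3.0000).
‖u_2‖ = 3.0000, so e_2 = (0.0000, -1.0000).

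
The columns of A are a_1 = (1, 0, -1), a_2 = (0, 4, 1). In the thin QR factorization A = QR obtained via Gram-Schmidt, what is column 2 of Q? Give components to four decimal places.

a_1 = (1, 0, -1); ‖a_1‖ = 1.4142, so q_1 = (0.7071, 0.0000, -0.7071).
q_1·a_2 = 0.7071·0 + 0.0000·4 + (-0.7071)·1 = -0.7071.
u_2 = a_2 + 0.7071·q_1 = (0.5000, 4.0000, 0.5000).
‖u_2‖ = 4.0620, so q_2 = (0.1231, 0.9847, 0.1231).

q_2 = (0.1231, 0.9847, 0.1231)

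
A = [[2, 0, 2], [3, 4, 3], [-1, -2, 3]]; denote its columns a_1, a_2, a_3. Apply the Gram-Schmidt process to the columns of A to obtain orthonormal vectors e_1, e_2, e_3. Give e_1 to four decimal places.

a_1 = (2, 3, -1); ‖a_1‖ = 3.7417, so e_1 = (0.5345, 0.8018, -0.2673).

e_1 = (0.5345, 0.8018, -0.2673)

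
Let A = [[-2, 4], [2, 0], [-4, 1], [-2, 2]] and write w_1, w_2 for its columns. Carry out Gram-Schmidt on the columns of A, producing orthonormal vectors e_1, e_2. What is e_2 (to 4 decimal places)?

w_1 = (-2, 2, -4, -2); ‖w_1‖ = 5.2915, so e_1 = (-0.3780, 0.3780, -0.7559, -0.3780).
e_1·w_2 = (-0.3780)·4 + 0.3780·0 + (-0.7559)·1 + (-0.3780)·2 = -3.0237.
u_2 = w_2 + 3.0237·e_1 = (2.8571, 1.1429, -1.2857, 0.8571).
‖u_2‖ = 3.4434, so e_2 = (0.8297, 0.3319, -0.3734, 0.2489).

e_2 = (0.8297, 0.3319, -0.3734, 0.2489)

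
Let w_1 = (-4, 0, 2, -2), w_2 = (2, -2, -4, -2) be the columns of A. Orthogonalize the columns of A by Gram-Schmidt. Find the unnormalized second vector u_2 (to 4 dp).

w_1 = (-4, 0, 2, -2); ‖w_1‖ = 4.8990, so e_1 = (-0.8165, 0.0000, 0.4082, -0.4082).
e_1·w_2 = (-0.8165)·2 + 0.0000·(-2) + 0.4082·(-4) + (-0.4082)·(-2) = -2.4495.
u_2 = w_2 + 2.4495·e_1 = (0.0000, -2.0000, -3.0000, -3.0000).

u_2 = (0.0000, -2.0000, -3.0000, -3.0000)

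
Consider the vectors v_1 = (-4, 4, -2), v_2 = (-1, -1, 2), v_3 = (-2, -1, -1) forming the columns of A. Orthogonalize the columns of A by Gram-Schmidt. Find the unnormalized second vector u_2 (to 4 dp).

q_1 = v_1/‖v_1‖ = (-4, 4, -2)/6.0000 = (-0.6667, 0.6667, -0.3333).
r_{12} = q_1·v_2 = -0.6667.
u_2 = v_2 + 0.6667·q_1 = (-1.4444, -0.5556, 1.7778).

u_2 = (-1.4444, -0.5556, 1.7778)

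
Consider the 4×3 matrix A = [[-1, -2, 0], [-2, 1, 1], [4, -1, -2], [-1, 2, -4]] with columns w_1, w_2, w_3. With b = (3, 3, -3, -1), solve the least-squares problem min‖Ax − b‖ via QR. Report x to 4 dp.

x = (-1.0956, -0.7995, 0.1157)

e_1 = w_1/‖w_1‖ = (-1, -2, 4, -1)/4.6904 = (-0.2132, -0.4264, 0.8528, -0.2132).
r_{12} = e_1·w_2 = -1.2792.
u_2 = w_2 + 1.2792·e_1 = (-2.2727, 0.4545, 0.0909, 1.7273).
‖u_2‖ = 2.8920, so e_2 = (-0.7859, 0.1572, 0.0314, 0.5973).
r_{13} = e_1·w_3 = -1.2792; r_{23} = e_2·w_3 = -2.2947.
u_3 = w_3 + 1.2792·e_1 + 2.2947·e_2 = (-2.0761, 0.8152, -0.8370, -2.9022).
‖u_3‖ = 3.7547, so e_3 = (-0.5529, 0.2171, -0.2229, -0.7729).
Qᵀb = (-4.2640, -2.5776, 0.4342).
Back-substitute: x_3 = 0.4342/3.7547 = 0.1157.
x_2 = (-2.5776 + 2.2947·0.1157)/2.8920 = -0.7995.
x_1 = (-4.2640 + 1.2792·(-0.7995) + 1.2792·0.1157)/4.6904 = -1.0956.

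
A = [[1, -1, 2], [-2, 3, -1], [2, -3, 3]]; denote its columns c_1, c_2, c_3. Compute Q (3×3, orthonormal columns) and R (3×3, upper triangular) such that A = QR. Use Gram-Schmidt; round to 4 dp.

c_1 = (1, -2, 2); ‖c_1‖ = 3.0000, so e_1 = (0.3333, -0.6667, 0.6667).
e_1·c_2 = 0.3333·(-1) + (-0.6667)·3 + 0.6667·(-3) = -4.3333.
u_2 = c_2 + 4.3333·e_1 = (0.4444, 0.1111, -0.1111).
‖u_2‖ = 0.4714, so e_2 = (0.9428, 0.2357, -0.2357).
e_1·c_3 = 0.3333·2 + (-0.6667)·(-1) + 0.6667·3 = 3.3333; e_2·c_3 = 0.9428·2 + 0.2357·(-1) + (-0.2357)·3 = 0.9428.
u_3 = c_3 − 3.3333·e_1 − 0.9428·e_2 = (0.0000, 1.0000, 1.0000).
‖u_3‖ = 1.4142, so e_3 = (0.0000, 0.7071, 0.7071).

Q = [[0.3333, 0.9428, 0.0000], [-0.6667, 0.2357, 0.7071], [0.6667, -0.2357, 0.7071]], R = [[3.0000, -4.3333, 3.3333], [0.0000, 0.4714, 0.9428], [0.0000, 0.0000, 1.4142]]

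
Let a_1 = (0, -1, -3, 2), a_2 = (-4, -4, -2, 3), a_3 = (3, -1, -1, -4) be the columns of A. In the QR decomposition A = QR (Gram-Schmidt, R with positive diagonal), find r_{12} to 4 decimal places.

a_1 = (0, -1, -3, 2); ‖a_1‖ = 3.7417, so e_1 = (0.0000, -0.2673, -0.8018, 0.5345).
r_{12} = e_1·a_2 = 4.2762.

r_{12} = 4.2762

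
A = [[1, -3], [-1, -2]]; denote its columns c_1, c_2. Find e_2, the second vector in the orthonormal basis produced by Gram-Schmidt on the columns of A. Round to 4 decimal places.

e_2 = (-0.7071, -0.7071)

c_1 = (1, -1); ‖c_1‖ = 1.4142, so e_1 = (0.7071, -0.7071).
e_1·c_2 = 0.7071·(-3) + (-0.7071)·(-2) = -0.7071.
u_2 = c_2 + 0.7071·e_1 = (-2.5000, -2.5000).
‖u_2‖ = 3.5355, so e_2 = (-0.7071, -0.7071).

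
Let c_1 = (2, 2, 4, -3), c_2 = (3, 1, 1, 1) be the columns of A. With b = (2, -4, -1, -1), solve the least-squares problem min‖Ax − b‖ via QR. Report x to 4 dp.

q_1 = c_1/‖c_1‖ = (2, 2, 4, -3)/5.7446 = (0.3482, 0.3482, 0.6963, -0.5222).
r_{12} = q_1·c_2 = 1.5667.
u_2 = c_2 − 1.5667·q_1 = (2.4545, 0.4545, -0.0909, 1.8182).
‖u_2‖ = 3.0896, so q_2 = (0.7945, 0.1471, -0.0294, 0.5885).
Qᵀb = (-0.8704, 0.4414).
Back-substitute: x_2 = 0.4414/3.0896 = 0.1429.
x_1 = (-0.8704 − 1.5667·0.1429)/5.7446 = -0.1905.

x = (-0.1905, 0.1429)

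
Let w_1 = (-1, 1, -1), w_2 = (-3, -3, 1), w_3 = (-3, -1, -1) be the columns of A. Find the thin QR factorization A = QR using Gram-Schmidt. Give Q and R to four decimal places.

Q = [[-0.5774, -0.7715, 0.2673], [0.5774, -0.6172, -0.5345], [-0.5774, 0.1543, -0.8018]], R = [[1.7321, -0.5774, 1.7321], [0.0000, 4.3205, 2.7775], [0.0000, 0.0000, 0.5345]]

q_1 = w_1/‖w_1‖ = (-1, 1, -1)/1.7321 = (-0.5774, 0.5774, -0.5774).
r_{12} = q_1·w_2 = -0.5774.
u_2 = w_2 + 0.5774·q_1 = (-3.3333, -2.6667, 0.6667).
‖u_2‖ = 4.3205, so q_2 = (-0.7715, -0.6172, 0.1543).
r_{13} = q_1·w_3 = 1.7321; r_{23} = q_2·w_3 = 2.7775.
u_3 = w_3 − 1.7321·q_1 − 2.7775·q_2 = (0.1429, -0.2857, -0.4286).
‖u_3‖ = 0.5345, so q_3 = (0.2673, -0.5345, -0.8018).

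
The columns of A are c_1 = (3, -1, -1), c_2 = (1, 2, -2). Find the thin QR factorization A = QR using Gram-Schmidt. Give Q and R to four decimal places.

Q = [[0.9045, 0.0636], [-0.3015, 0.7946], [-0.3015, -0.6039]], R = [[3.3166, 0.9045], [0.0000, 2.8604]]

e_1 = c_1/‖c_1‖ = (3, -1, -1)/3.3166 = (0.9045, -0.3015, -0.3015).
r_{12} = e_1·c_2 = 0.9045.
u_2 = c_2 − 0.9045·e_1 = (0.1818, 2.2727, -1.7273).
‖u_2‖ = 2.8604, so e_2 = (0.0636, 0.7946, -0.6039).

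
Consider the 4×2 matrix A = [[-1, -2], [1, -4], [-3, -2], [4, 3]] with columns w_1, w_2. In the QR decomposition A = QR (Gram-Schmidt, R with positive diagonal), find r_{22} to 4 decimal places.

r_{22} = 4.8496

w_1 = (-1, 1, -3, 4); ‖w_1‖ = 5.1962, so e_1 = (-0.1925, 0.1925, -0.5774, 0.7698).
e_1·w_2 = (-0.1925)·(-2) + 0.1925·(-4) + (-0.5774)·(-2) + 0.7698·3 = 3.0792.
u_2 = w_2 − 3.0792·e_1 = (-1.4074, -4.5926, -0.2222, 0.6296).
r_{22} = ‖u_2‖ = 4.8496.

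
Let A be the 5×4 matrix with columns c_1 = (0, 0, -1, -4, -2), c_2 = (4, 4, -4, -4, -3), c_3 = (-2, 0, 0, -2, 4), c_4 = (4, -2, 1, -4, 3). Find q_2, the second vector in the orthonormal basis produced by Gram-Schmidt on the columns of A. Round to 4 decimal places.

q_2 = (0.6262, 0.6262, -0.4323, 0.1491, -0.0820)

c_1 = (0, 0, -1, -4, -2); ‖c_1‖ = 4.5826, so q_1 = (0.0000, 0.0000, -0.2182, -0.8729, -0.4364).
q_1·c_2 = 0.0000·4 + 0.0000·4 + (-0.2182)·(-4) + (-0.8729)·(-4) + (-0.4364)·(-3) = 5.6737.
u_2 = c_2 − 5.6737·q_1 = (4.0000, 4.0000, -2.7619, 0.9524, -0.5238).
‖u_2‖ = 6.3882, so q_2 = (0.6262, 0.6262, -0.4323, 0.1491, -0.0820).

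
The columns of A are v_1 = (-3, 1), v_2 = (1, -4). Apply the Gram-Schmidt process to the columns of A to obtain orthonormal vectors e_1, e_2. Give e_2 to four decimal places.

e_1 = v_1/‖v_1‖ = (-3, 1)/3.1623 = (-0.9487, 0.3162).
r_{12} = e_1·v_2 = -2.2136.
u_2 = v_2 + 2.2136·e_1 = (-1.1000, -3.3000).
‖u_2‖ = 3.4785, so e_2 = (-0.3162, -0.9487).

e_2 = (-0.3162, -0.9487)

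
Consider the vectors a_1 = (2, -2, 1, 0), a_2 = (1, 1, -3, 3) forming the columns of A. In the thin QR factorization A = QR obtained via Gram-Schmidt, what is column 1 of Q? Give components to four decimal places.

a_1 = (2, -2, 1, 0); ‖a_1‖ = 3.0000, so e_1 = (0.6667, -0.6667, 0.3333, 0.0000).

e_1 = (0.6667, -0.6667, 0.3333, 0.0000)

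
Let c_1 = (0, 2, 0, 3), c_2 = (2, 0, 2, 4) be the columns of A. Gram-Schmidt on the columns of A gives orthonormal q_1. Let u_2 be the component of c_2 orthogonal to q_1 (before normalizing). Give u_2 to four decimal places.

u_2 = (2.0000, -1.8462, 2.0000, 1.2308)

c_1 = (0, 2, 0, 3); ‖c_1‖ = 3.6056, so q_1 = (0.0000, 0.5547, 0.0000, 0.8321).
q_1·c_2 = 0.0000·2 + 0.5547·0 + 0.0000·2 + 0.8321·4 = 3.3282.
u_2 = c_2 − 3.3282·q_1 = (2.0000, -1.8462, 2.0000, 1.2308).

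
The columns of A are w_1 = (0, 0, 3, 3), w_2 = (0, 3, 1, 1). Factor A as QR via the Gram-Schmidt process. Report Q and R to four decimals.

w_1 = (0, 0, 3, 3); ‖w_1‖ = 4.2426, so e_1 = (0.0000, 0.0000, 0.7071, 0.7071).
e_1·w_2 = 0.0000·0 + 0.0000·3 + 0.7071·1 + 0.7071·1 = 1.4142.
u_2 = w_2 − 1.4142·e_1 = (0.0000, 3.0000, 0.0000, 0.0000).
‖u_2‖ = 3.0000, so e_2 = (0.0000, 1.0000, 0.0000, 0.0000).

Q = [[0.0000, 0.0000], [0.0000, 1.0000], [0.7071, 0.0000], [0.7071, 0.0000]], R = [[4.2426, 1.4142], [0.0000, 3.0000]]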